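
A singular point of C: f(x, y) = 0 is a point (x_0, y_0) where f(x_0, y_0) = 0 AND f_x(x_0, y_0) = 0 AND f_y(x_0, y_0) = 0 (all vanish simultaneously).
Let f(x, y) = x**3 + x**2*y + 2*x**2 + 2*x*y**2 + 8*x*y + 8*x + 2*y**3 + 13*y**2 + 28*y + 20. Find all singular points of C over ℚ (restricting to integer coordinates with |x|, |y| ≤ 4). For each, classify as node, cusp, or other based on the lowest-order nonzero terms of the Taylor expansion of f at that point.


Singular points: {(0, -2)}; classification: cusp.

Compute partial derivatives:
  f_x = 3*x**2 + 2*x*y + 4*x + 2*y**2 + 8*y + 8.
  f_y = x**2 + 4*x*y + 8*x + 6*y**2 + 26*y + 28.
Scan x_0 ∈ {−4, ..., 4}. For each x_0, f_y(x_0, y) is a polynomial in y; find its integer roots y ∈ {−4, ..., 4}, then test f_x and f at those candidates.
  x = -4: f_y(-4, y) = 6*y**2 + 10*y + 12; no integer root y with |y| ≤ 4.
  x = -3: f_y(-3, y) = 6*y**2 + 14*y + 13; no integer root y with |y| ≤ 4.
  x = -2: f_y(-2, y) = 6*y**2 + 18*y + 16; no integer root y with |y| ≤ 4.
  x = -1: f_y(-1, y) = 6*y**2 + 22*y + 21; no integer root y with |y| ≤ 4.
  x = 0: f_y(0, y) = 6*y**2 + 26*y + 28; vanishes at y ∈ {-2}. (0, -2): f_x = 0, f = 0 — SINGULAR.
  x = 1: f_y(1, y) = 6*y**2 + 30*y + 37; no integer root y with |y| ≤ 4.
  x = 2: f_y(2, y) = 6*y**2 + 34*y + 48; vanishes at y ∈ {-3}. (2, -3): f_x = 10 ≠ 0.
  x = 3: f_y(3, y) = 6*y**2 + 38*y + 61; no integer root y with |y| ≤ 4.
  x = 4: f_y(4, y) = 6*y**2 + 42*y + 76; no integer root y with |y| ≤ 4.
Only singular point on the grid: (0, -2).
Classify: substitute x = 0 + u, y = -2 + v and expand: f = u**3 + u**2*v + 2*u*v**2 + 2*v**3 + v**2.
No constant or linear terms (consistent with a singular point). Quadratic part: v**2. Cubic part: u**3 + u**2*v + 2*u*v**2 + 2*v**3.
The quadratic part v**2 is a perfect square, so there is a single (double) tangent line v = 0, i.e. y = -2. Restricting the cubic part to that line (v = 0) leaves u**3 ≠ 0, so f is not divisible by v and the branch is v² ≈ -u**3 to lowest order — this is a cusp.
Classification: cusp.


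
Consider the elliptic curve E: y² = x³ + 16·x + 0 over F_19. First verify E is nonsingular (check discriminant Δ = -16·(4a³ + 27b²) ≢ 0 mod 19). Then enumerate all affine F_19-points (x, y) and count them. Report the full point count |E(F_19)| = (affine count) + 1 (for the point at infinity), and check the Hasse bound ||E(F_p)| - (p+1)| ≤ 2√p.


Affine points = {(0, 0), (1, 6), (1, 13), (10, 1), (10, 18), (11, 5), (11, 14), (12, 1), (12, 18), (13, 7), (13, 12), (14, 2), (14, 17), (15, 9), (15, 10), (16, 1), (16, 18), (17, 6), (17, 13)}; affine count = 19; |E(F_19)| = 20.

Discriminant check: Δ ∝ 4a³ + 27b² = 4·16³ + 27·0² = 4·4096 + 27·0 ≡ 6 (mod 19). Nonzero ⇒ E is nonsingular.
For each x ∈ F_19, compute rhs = x³ + 16·x + 0 mod 19, then count y ∈ F_19 with y² ≡ rhs.
  x = 0: rhs = 0, matching y values: 0 (1 points).
  x = 1: rhs = 17, matching y values: 6, 13 (2 points).
  x = 2: rhs = 2, matching y values: none (0 points).
  x = 3: rhs = 18, matching y values: none (0 points).
  x = 4: rhs = 14, matching y values: none (0 points).
  x = 5: rhs = 15, matching y values: none (0 points).
  x = 6: rhs = 8, matching y values: none (0 points).
  x = 7: rhs = 18, matching y values: none (0 points).
  x = 8: rhs = 13, matching y values: none (0 points).
  x = 9: rhs = 18, matching y values: none (0 points).
  x = 10: rhs = 1, matching y values: 1, 18 (2 points).
  x = 11: rhs = 6, matching y values: 5, 14 (2 points).
  x = 12: rhs = 1, matching y values: 1, 18 (2 points).
  x = 13: rhs = 11, matching y values: 7, 12 (2 points).
  x = 14: rhs = 4, matching y values: 2, 17 (2 points).
  x = 15: rhs = 5, matching y values: 9, 10 (2 points).
  x = 16: rhs = 1, matching y values: 1, 18 (2 points).
  x = 17: rhs = 17, matching y values: 6, 13 (2 points).
  x = 18: rhs = 2, matching y values: none (0 points).
Total affine count: 19.
Full point count |E(F_19)| = 19 + 1 = 20.
Hasse bound: |20 − (19+1)| = |0| = 0 ≤ 2√19 ≈ 8.7178 ✓.


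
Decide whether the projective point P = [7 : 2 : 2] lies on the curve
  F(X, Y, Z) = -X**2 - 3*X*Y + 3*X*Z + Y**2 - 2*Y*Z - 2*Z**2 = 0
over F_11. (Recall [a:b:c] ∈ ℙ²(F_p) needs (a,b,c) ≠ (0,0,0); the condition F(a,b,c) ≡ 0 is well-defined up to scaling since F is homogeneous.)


F(7,2,2) ≡ 5 (mod 11); P is NOT on the curve.

Evaluate F(7, 2, 2) term-by-term (mod 11).
  -X**2 ↦ -1·49·1·1 = -49
  -3*X*Y ↦ -3·7·2·1 = -42
  3*X*Z ↦ 3·7·1·2 = 42
  Y**2 ↦ 1·1·4·1 = 4
  -2*Y*Z ↦ -2·1·2·2 = -8
  -2*Z**2 ↦ -2·1·1·4 = -8
Sum: F(7, 2, 2) = (-49) + (-42) + (42) + (4) + (-8) + (-8) = -61.
Reducing mod 11: -61 ≡ 5 (mod 11).
Since F(a, b, c) ≡ 5 ≠ 0 (mod 11), P does NOT lie on the curve.


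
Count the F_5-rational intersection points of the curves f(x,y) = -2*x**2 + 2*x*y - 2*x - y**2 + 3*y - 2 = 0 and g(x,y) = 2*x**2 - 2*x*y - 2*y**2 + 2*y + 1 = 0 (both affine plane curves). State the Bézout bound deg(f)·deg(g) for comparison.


Common zeros: {(1, 2), (1, 3)}; count = 2; Bézout bound = 4.

deg(f) = 2, deg(g) = 2, so Bézout bound = 4.
Scan x ∈ F_5. For each x, list the y ∈ F_5 with f(x, y) ≡ 0 and those with g(x, y) ≡ 0 (mod 5); the common zeros in that column are the intersection.
  x = 0: f ≡ 0 at y ∈ {1, 2}; g ≡ 0 at y ∈ ∅; common: ∅.
  x = 1: f ≡ 0 at y ∈ {2, 3}; g ≡ 0 at y ∈ {2, 3}; common: {2, 3}.
  x = 2: f ≡ 0 at y ∈ ∅; g ≡ 0 at y ∈ {1, 3}; common: ∅.
  x = 3: f ≡ 0 at y ∈ ∅; g ≡ 0 at y ∈ ∅; common: ∅.
  x = 4: f ≡ 0 at y ∈ ∅; g ≡ 0 at y ∈ {1}; common: ∅.
Collecting: common zeros = {(1, 2), (1, 3)}, so the count is 2.
Comparison with the Bézout bound: 2 ≤ 4 = deg(f)·deg(g), as expected for curves with no common component (the affine F_5-count falls short of the bound because intersections may lie at infinity, over extension fields, or carry multiplicity).


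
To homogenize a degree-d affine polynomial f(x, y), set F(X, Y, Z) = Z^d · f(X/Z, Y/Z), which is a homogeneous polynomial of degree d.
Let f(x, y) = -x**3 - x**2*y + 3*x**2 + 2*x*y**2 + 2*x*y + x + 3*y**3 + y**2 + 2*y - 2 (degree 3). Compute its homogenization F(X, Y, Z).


F(X, Y, Z) = -X**3 - X**2*Y + 3*X**2*Z + 2*X*Y**2 + 2*X*Y*Z + X*Z**2 + 3*Y**3 + Y**2*Z + 2*Y*Z**2 - 2*Z**3

deg(f) = 3.
Substitute x = X/Z, y = Y/Z into f, then multiply by Z^3.
  monomial -1·x^3·y^0 ↦ -1·X^3·Y^0·Z^0.
  monomial -1·x^2·y^1 ↦ -1·X^2·Y^1·Z^0.
  monomial 3·x^2·y^0 ↦ 3·X^2·Y^0·Z^1.
  monomial 2·x^1·y^2 ↦ 2·X^1·Y^2·Z^0.
  monomial 2·x^1·y^1 ↦ 2·X^1·Y^1·Z^1.
  monomial 1·x^1·y^0 ↦ 1·X^1·Y^0·Z^2.
  monomial 3·x^0·y^3 ↦ 3·X^0·Y^3·Z^0.
  monomial 1·x^0·y^2 ↦ 1·X^0·Y^2·Z^1.
  monomial 2·x^0·y^1 ↦ 2·X^0·Y^1·Z^2.
  monomial -2·x^0·y^0 ↦ -2·X^0·Y^0·Z^3.
Collecting: F(X, Y, Z) = -X**3 - X**2*Y + 3*X**2*Z + 2*X*Y**2 + 2*X*Y*Z + X*Z**2 + 3*Y**3 + Y**2*Z + 2*Y*Z**2 - 2*Z**3.


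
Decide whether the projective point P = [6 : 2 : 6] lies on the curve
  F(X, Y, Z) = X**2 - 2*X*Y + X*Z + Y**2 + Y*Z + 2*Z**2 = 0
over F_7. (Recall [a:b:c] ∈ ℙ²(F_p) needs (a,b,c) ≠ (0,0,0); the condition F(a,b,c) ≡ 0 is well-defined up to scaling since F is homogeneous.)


F(6,2,6) ≡ 3 (mod 7); P is NOT on the curve.

Evaluate F(6, 2, 6) term-by-term (mod 7).
  X**2 ↦ 1·36·1·1 = 36
  -2*X*Y ↦ -2·6·2·1 = -24
  X*Z ↦ 1·6·1·6 = 36
  Y**2 ↦ 1·1·4·1 = 4
  Y*Z ↦ 1·1·2·6 = 12
  2*Z**2 ↦ 2·1·1·36 = 72
Sum: F(6, 2, 6) = (36) + (-24) + (36) + (4) + (12) + (72) = 136.
Reducing mod 7: 136 ≡ 3 (mod 7).
Since F(a, b, c) ≡ 3 ≠ 0 (mod 7), P does NOT lie on the curve.


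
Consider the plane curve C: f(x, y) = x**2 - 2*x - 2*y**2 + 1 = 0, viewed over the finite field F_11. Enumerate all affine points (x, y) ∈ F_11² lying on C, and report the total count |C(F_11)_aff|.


Affine F_11-points: {(1, 0)}; count = 1.

For each of the 121 pairs (x, y) ∈ F_11², evaluate f(x, y) mod 11. Record the zeros.
  x = 0: [0↦1, 1↦10, 2↦4, 3↦5, 4↦2, 5↦6, 6↦6, 7↦2, 8↦5, 9↦4, 10↦10]  zeros at y ∈ ∅
  x = 1: [0↦0, 1↦9, 2↦3, 3↦4, 4↦1, 5↦5, 6↦5, 7↦1, 8↦4, 9↦3, 10↦9]  zeros at y ∈ {0}
  x = 2: [0↦1, 1↦10, 2↦4, 3↦5, 4↦2, 5↦6, 6↦6, 7↦2, 8↦5, 9↦4, 10↦10]  zeros at y ∈ ∅
  x = 3: [0↦4, 1↦2, 2↦7, 3↦8, 4↦5, 5↦9, 6↦9, 7↦5, 8↦8, 9↦7, 10↦2]  zeros at y ∈ ∅
  x = 4: [0↦9, 1↦7, 2↦1, 3↦2, 4↦10, 5↦3, 6↦3, 7↦10, 8↦2, 9↦1, 10↦7]  zeros at y ∈ ∅
  x = 5: [0↦5, 1↦3, 2↦8, 3↦9, 4↦6, 5↦10, 6↦10, 7↦6, 8↦9, 9↦8, 10↦3]  zeros at y ∈ ∅
  x = 6: [0↦3, 1↦1, 2↦6, 3↦7, 4↦4, 5↦8, 6↦8, 7↦4, 8↦7, 9↦6, 10↦1]  zeros at y ∈ ∅
  x = 7: [0↦3, 1↦1, 2↦6, 3↦7, 4↦4, 5↦8, 6↦8, 7↦4, 8↦7, 9↦6, 10↦1]  zeros at y ∈ ∅
  x = 8: [0↦5, 1↦3, 2↦8, 3↦9, 4↦6, 5↦10, 6↦10, 7↦6, 8↦9, 9↦8, 10↦3]  zeros at y ∈ ∅
  x = 9: [0↦9, 1↦7, 2↦1, 3↦2, 4↦10, 5↦3, 6↦3, 7↦10, 8↦2, 9↦1, 10↦7]  zeros at y ∈ ∅
  x = 10: [0↦4, 1↦2, 2↦7, 3↦8, 4↦5, 5↦9, 6↦9, 7↦5, 8↦8, 9↦7, 10↦2]  zeros at y ∈ ∅
Collecting zeros: affine points = {(1, 0)}.
Total count |C(F_11)_aff| = 1.


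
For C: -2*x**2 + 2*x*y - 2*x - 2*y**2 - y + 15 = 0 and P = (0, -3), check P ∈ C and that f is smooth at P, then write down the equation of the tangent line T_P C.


Tangent line at P: -8*x + 11*y + 33 = 0.

Step 1: f(0, -3) = 0, so P lies on C.
Step 2: partial derivatives
  f_x(x, y) = -4*x + 2*y - 2, f_y(x, y) = 2*x - 4*y - 1.
  f_x(P) = -8, f_y(P) = 11 (gradient nonzero, so P is smooth).
Step 3: tangent line at P: -8·(x − 0) + 11·(y − -3) = 0.
Expanding: -8*x + 11*y + 33 = 0.


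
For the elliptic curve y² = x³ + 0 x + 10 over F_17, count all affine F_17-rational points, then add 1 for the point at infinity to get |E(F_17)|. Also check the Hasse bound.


Affine points = {(2, 1), (2, 16), (5, 4), (5, 13), (7, 8), (7, 9), (9, 5), (9, 12), (11, 7), (11, 10), (12, 2), (12, 15), (14, 0), (15, 6), (15, 11), (16, 3), (16, 14)}; affine count = 17; |E(F_17)| = 18.

Discriminant check: Δ ∝ 4a³ + 27b² = 4·0³ + 27·10² = 4·0 + 27·100 ≡ 14 (mod 17). Nonzero ⇒ E is nonsingular.
For each x ∈ F_17, compute rhs = x³ + 0·x + 10 mod 17, then count y ∈ F_17 with y² ≡ rhs.
  x = 0: rhs = 10, matching y values: none (0 points).
  x = 1: rhs = 11, matching y values: none (0 points).
  x = 2: rhs = 1, matching y values: 1, 16 (2 points).
  x = 3: rhs = 3, matching y values: none (0 points).
  x = 4: rhs = 6, matching y values: none (0 points).
  x = 5: rhs = 16, matching y values: 4, 13 (2 points).
  x = 6: rhs = 5, matching y values: none (0 points).
  x = 7: rhs = 13, matching y values: 8, 9 (2 points).
  x = 8: rhs = 12, matching y values: none (0 points).
  x = 9: rhs = 8, matching y values: 5, 12 (2 points).
  x = 10: rhs = 7, matching y values: none (0 points).
  x = 11: rhs = 15, matching y values: 7, 10 (2 points).
  x = 12: rhs = 4, matching y values: 2, 15 (2 points).
  x = 13: rhs = 14, matching y values: none (0 points).
  x = 14: rhs = 0, matching y values: 0 (1 points).
  x = 15: rhs = 2, matching y values: 6, 11 (2 points).
  x = 16: rhs = 9, matching y values: 3, 14 (2 points).
Total affine count: 17.
Full point count |E(F_17)| = 17 + 1 = 18.
Hasse bound: |18 − (17+1)| = |0| = 0 ≤ 2√17 ≈ 8.2462 ✓.


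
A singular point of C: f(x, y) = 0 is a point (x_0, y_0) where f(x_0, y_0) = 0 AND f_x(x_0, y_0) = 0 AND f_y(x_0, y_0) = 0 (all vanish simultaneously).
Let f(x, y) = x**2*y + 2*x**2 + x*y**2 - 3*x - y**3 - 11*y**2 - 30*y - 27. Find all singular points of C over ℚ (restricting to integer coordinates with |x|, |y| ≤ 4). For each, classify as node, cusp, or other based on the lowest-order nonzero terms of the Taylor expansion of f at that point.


Singular points: {(3, -3)}; classification: node.

Compute partial derivatives:
  f_x = 2*x*y + 4*x + y**2 - 3.
  f_y = x**2 + 2*x*y - 3*y**2 - 22*y - 30.
Scan x_0 ∈ {−4, ..., 4}. For each x_0, f_y(x_0, y) is a polynomial in y; find its integer roots y ∈ {−4, ..., 4}, then test f_x and f at those candidates.
  x = -4: f_y(-4, y) = -3*y**2 - 30*y - 14; no integer root y with |y| ≤ 4.
  x = -3: f_y(-3, y) = -3*y**2 - 28*y - 21; no integer root y with |y| ≤ 4.
  x = -2: f_y(-2, y) = -3*y**2 - 26*y - 26; no integer root y with |y| ≤ 4.
  x = -1: f_y(-1, y) = -3*y**2 - 24*y - 29; no integer root y with |y| ≤ 4.
  x = 0: f_y(0, y) = -3*y**2 - 22*y - 30; no integer root y with |y| ≤ 4.
  x = 1: f_y(1, y) = -3*y**2 - 20*y - 29; no integer root y with |y| ≤ 4.
  x = 2: f_y(2, y) = -3*y**2 - 18*y - 26; no integer root y with |y| ≤ 4.
  x = 3: f_y(3, y) = -3*y**2 - 16*y - 21; vanishes at y ∈ {-3}. (3, -3): f_x = 0, f = 0 — SINGULAR.
  x = 4: f_y(4, y) = -3*y**2 - 14*y - 14; no integer root y with |y| ≤ 4.
Only singular point on the grid: (3, -3).
Classify: substitute x = 3 + u, y = -3 + v and expand: f = u**2*v - u**2 + u*v**2 - v**3 + v**2.
No constant or linear terms (consistent with a singular point). Quadratic part: -u**2 + v**2. Cubic part: u**2*v + u*v**2 - v**3.
The quadratic part v**2 - u**2 = (v − u)(v + u) splits into two distinct linear factors, so there are two distinct tangent lines y − -3 = ±(x − 3) — this is a node (ordinary double point).
Classification: node.


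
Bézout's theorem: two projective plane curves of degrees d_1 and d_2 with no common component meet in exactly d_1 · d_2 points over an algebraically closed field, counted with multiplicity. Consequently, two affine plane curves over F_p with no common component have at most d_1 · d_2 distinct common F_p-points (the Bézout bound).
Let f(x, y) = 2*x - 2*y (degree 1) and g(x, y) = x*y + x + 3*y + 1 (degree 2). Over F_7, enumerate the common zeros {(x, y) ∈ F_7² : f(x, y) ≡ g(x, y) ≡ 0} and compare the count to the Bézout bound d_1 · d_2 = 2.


Common zeros: ∅; count = 0; Bézout bound = 2.

deg(f) = 1, deg(g) = 2, so Bézout bound = 2.
Scan x ∈ F_7. For each x, list the y ∈ F_7 with f(x, y) ≡ 0 and those with g(x, y) ≡ 0 (mod 7); the common zeros in that column are the intersection.
  x = 0: f ≡ 0 at y ∈ {0}; g ≡ 0 at y ∈ {2}; common: ∅.
  x = 1: f ≡ 0 at y ∈ {1}; g ≡ 0 at y ∈ {3}; common: ∅.
  x = 2: f ≡ 0 at y ∈ {2}; g ≡ 0 at y ∈ {5}; common: ∅.
  x = 3: f ≡ 0 at y ∈ {3}; g ≡ 0 at y ∈ {4}; common: ∅.
  x = 4: f ≡ 0 at y ∈ {4}; g ≡ 0 at y ∈ ∅; common: ∅.
  x = 5: f ≡ 0 at y ∈ {5}; g ≡ 0 at y ∈ {1}; common: ∅.
  x = 6: f ≡ 0 at y ∈ {6}; g ≡ 0 at y ∈ {0}; common: ∅.
Collecting: common zeros = ∅, so the count is 0.
Comparison with the Bézout bound: 0 ≤ 2 = deg(f)·deg(g), as expected for curves with no common component (the affine F_7-count falls short of the bound because intersections may lie at infinity, over extension fields, or carry multiplicity).


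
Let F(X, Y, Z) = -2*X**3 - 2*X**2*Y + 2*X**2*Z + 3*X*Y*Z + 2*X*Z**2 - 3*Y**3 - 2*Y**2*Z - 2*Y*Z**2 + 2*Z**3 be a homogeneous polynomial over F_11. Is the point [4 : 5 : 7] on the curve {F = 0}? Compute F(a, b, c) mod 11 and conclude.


F(4,5,7) ≡ 10 (mod 11); P is NOT on the curve.

Evaluate F(4, 5, 7) term-by-term (mod 11).
  -2*X**3 ↦ -2·64·1·1 = -128
  -2*X**2*Y ↦ -2·16·5·1 = -160
  2*X**2*Z ↦ 2·16·1·7 = 224
  3*X*Y*Z ↦ 3·4·5·7 = 420
  2*X*Z**2 ↦ 2·4·1·49 = 392
  -3*Y**3 ↦ -3·1·125·1 = -375
  -2*Y**2*Z ↦ -2·1·25·7 = -350
  -2*Y*Z**2 ↦ -2·1·5·49 = -490
  2*Z**3 ↦ 2·1·1·343 = 686
Sum: F(4, 5, 7) = (-128) + (-160) + (224) + (420) + (392) + (-375) + (-350) + (-490) + (686) = 219.
Reducing mod 11: 219 ≡ 10 (mod 11).
Since F(a, b, c) ≡ 10 ≠ 0 (mod 11), P does NOT lie on the curve.


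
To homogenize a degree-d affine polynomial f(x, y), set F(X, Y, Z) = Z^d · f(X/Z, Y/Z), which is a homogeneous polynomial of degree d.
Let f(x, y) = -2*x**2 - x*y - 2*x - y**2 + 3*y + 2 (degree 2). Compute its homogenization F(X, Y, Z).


F(X, Y, Z) = -2*X**2 - X*Y - 2*X*Z - Y**2 + 3*Y*Z + 2*Z**2

deg(f) = 2.
Substitute x = X/Z, y = Y/Z into f, then multiply by Z^2.
  monomial -2·x^2·y^0 ↦ -2·X^2·Y^0·Z^0.
  monomial -1·x^1·y^1 ↦ -1·X^1·Y^1·Z^0.
  monomial -2·x^1·y^0 ↦ -2·X^1·Y^0·Z^1.
  monomial -1·x^0·y^2 ↦ -1·X^0·Y^2·Z^0.
  monomial 3·x^0·y^1 ↦ 3·X^0·Y^1·Z^1.
  monomial 2·x^0·y^0 ↦ 2·X^0·Y^0·Z^2.
Collecting: F(X, Y, Z) = -2*X**2 - X*Y - 2*X*Z - Y**2 + 3*Y*Z + 2*Z**2.


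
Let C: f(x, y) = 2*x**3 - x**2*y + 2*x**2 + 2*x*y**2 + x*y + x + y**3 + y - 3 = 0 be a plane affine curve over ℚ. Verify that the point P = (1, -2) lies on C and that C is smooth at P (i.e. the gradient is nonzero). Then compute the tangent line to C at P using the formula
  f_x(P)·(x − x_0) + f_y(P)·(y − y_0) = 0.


Tangent line at P: 21*x + 5*y - 11 = 0.

Step 1: f(1, -2) = 0, so P lies on C.
Step 2: partial derivatives
  f_x(x, y) = 6*x**2 - 2*x*y + 4*x + 2*y**2 + y + 1, f_y(x, y) = -x**2 + 4*x*y + x + 3*y**2 + 1.
  f_x(P) = 21, f_y(P) = 5 (gradient nonzero, so P is smooth).
Step 3: tangent line at P: 21·(x − 1) + 5·(y − -2) = 0.
Expanding: 21*x + 5*y - 11 = 0.


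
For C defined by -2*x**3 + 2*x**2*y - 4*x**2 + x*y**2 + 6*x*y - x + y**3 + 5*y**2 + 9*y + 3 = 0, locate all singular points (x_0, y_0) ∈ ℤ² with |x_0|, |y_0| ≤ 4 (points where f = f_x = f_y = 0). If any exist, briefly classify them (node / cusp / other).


Singular points: {(-1, -1)}; classification: cusp.

Compute partial derivatives:
  f_x = -6*x**2 + 4*x*y - 8*x + y**2 + 6*y - 1.
  f_y = 2*x**2 + 2*x*y + 6*x + 3*y**2 + 10*y + 9.
Scan x_0 ∈ {−4, ..., 4}. For each x_0, f_y(x_0, y) is a polynomial in y; find its integer roots y ∈ {−4, ..., 4}, then test f_x and f at those candidates.
  x = -4: f_y(-4, y) = 3*y**2 + 2*y + 17; no integer root y with |y| ≤ 4.
  x = -3: f_y(-3, y) = 3*y**2 + 4*y + 9; no integer root y with |y| ≤ 4.
  x = -2: f_y(-2, y) = 3*y**2 + 6*y + 5; no integer root y with |y| ≤ 4.
  x = -1: f_y(-1, y) = 3*y**2 + 8*y + 5; vanishes at y ∈ {-1}. (-1, -1): f_x = 0, f = 0 — SINGULAR.
  x = 0: f_y(0, y) = 3*y**2 + 10*y + 9; no integer root y with |y| ≤ 4.
  x = 1: f_y(1, y) = 3*y**2 + 12*y + 17; no integer root y with |y| ≤ 4.
  x = 2: f_y(2, y) = 3*y**2 + 14*y + 29; no integer root y with |y| ≤ 4.
  x = 3: f_y(3, y) = 3*y**2 + 16*y + 45; no integer root y with |y| ≤ 4.
  x = 4: f_y(4, y) = 3*y**2 + 18*y + 65; no integer root y with |y| ≤ 4.
Only singular point on the grid: (-1, -1).
Classify: substitute x = -1 + u, y = -1 + v and expand: f = -2*u**3 + 2*u**2*v + u*v**2 + v**3 + v**2.
No constant or linear terms (consistent with a singular point). Quadratic part: v**2. Cubic part: -2*u**3 + 2*u**2*v + u*v**2 + v**3.
The quadratic part v**2 is a perfect square, so there is a single (double) tangent line v = 0, i.e. y = -1. Restricting the cubic part to that line (v = 0) leaves -2*u**3 ≠ 0, so f is not divisible by v and the branch is v² ≈ 2*u**3 to lowest order — this is a cusp.
Classification: cusp.


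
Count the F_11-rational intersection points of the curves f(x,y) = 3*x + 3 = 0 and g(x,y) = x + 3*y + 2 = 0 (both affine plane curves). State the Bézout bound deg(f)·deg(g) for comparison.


Common zeros: {(10, 7)}; count = 1; Bézout bound = 1.

deg(f) = 1, deg(g) = 1, so Bézout bound = 1.
Scan x ∈ F_11. For each x, list the y ∈ F_11 with f(x, y) ≡ 0 and those with g(x, y) ≡ 0 (mod 11); the common zeros in that column are the intersection.
  x = 0: f ≡ 0 at y ∈ ∅; g ≡ 0 at y ∈ {3}; common: ∅.
  x = 1: f ≡ 0 at y ∈ ∅; g ≡ 0 at y ∈ {10}; common: ∅.
  x = 2: f ≡ 0 at y ∈ ∅; g ≡ 0 at y ∈ {6}; common: ∅.
  x = 3: f ≡ 0 at y ∈ ∅; g ≡ 0 at y ∈ {2}; common: ∅.
  x = 4: f ≡ 0 at y ∈ ∅; g ≡ 0 at y ∈ {9}; common: ∅.
  x = 5: f ≡ 0 at y ∈ ∅; g ≡ 0 at y ∈ {5}; common: ∅.
  x = 6: f ≡ 0 at y ∈ ∅; g ≡ 0 at y ∈ {1}; common: ∅.
  x = 7: f ≡ 0 at y ∈ ∅; g ≡ 0 at y ∈ {8}; common: ∅.
  x = 8: f ≡ 0 at y ∈ ∅; g ≡ 0 at y ∈ {4}; common: ∅.
  x = 9: f ≡ 0 at y ∈ ∅; g ≡ 0 at y ∈ {0}; common: ∅.
  x = 10: f ≡ 0 at y ∈ {0, 1, 2, 3, 4, 5, 6, 7, 8, 9, 10}; g ≡ 0 at y ∈ {7}; common: {7}.
Collecting: common zeros = {(10, 7)}, so the count is 1.
Comparison with the Bézout bound: 1 ≤ 1 = deg(f)·deg(g), as expected for curves with no common component (the bound is attained).


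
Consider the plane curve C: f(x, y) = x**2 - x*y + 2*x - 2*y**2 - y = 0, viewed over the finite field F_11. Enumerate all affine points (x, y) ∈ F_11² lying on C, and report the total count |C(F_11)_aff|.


Affine F_11-points: {(0, 0), (0, 5), (3, 4), (3, 5), (6, 6), (6, 7), (9, 0), (9, 6), (10, 4), (10, 7)}; count = 10.

For each of the 121 pairs (x, y) ∈ F_11², evaluate f(x, y) mod 11. Record the zeros.
  x = 0: [0↦0, 1↦8, 2↦1, 3↦1, 4↦8, 5↦0, 6↦10, 7↦5, 8↦7, 9↦5, 10↦10]  zeros at y ∈ {0, 5}
  x = 1: [0↦3, 1↦10, 2↦2, 3↦1, 4↦7, 5↦9, 6↦7, 7↦1, 8↦2, 9↦10, 10↦3]  zeros at y ∈ ∅
  x = 2: [0↦8, 1↦3, 2↦5, 3↦3, 4↦8, 5↦9, 6↦6, 7↦10, 8↦10, 9↦6, 10↦9]  zeros at y ∈ ∅
  x = 3: [0↦4, 1↦9, 2↦10, 3↦7, 4↦0, 5↦0, 6↦7, 7↦10, 8↦9, 9↦4, 10↦6]  zeros at y ∈ {4, 5}
  x = 4: [0↦2, 1↦6, 2↦6, 3↦2, 4↦5, 5↦4, 6↦10, 7↦1, 8↦10, 9↦4, 10↦5]  zeros at y ∈ ∅
  x = 5: [0↦2, 1↦5, 2↦4, 3↦10, 4↦1, 5↦10, 6↦4, 7↦5, 8↦2, 9↦6, 10↦6]  zeros at y ∈ ∅
  x = 6: [0↦4, 1↦6, 2↦4, 3↦9, 4↦10, 5↦7, 6↦0, 7↦0, 8↦7, 9↦10, 10↦9]  zeros at y ∈ {6, 7}
  x = 7: [0↦8, 1↦9, 2↦6, 3↦10, 4↦10, 5↦6, 6↦9, 7↦8, 8↦3, 9↦5, 10↦3]  zeros at y ∈ ∅
  x = 8: [0↦3, 1↦3, 2↦10, 3↦2, 4↦1, 5↦7, 6↦9, 7↦7, 8↦1, 9↦2, 10↦10]  zeros at y ∈ ∅
  x = 9: [0↦0, 1↦10, 2↦5, 3↦7, 4↦5, 5↦10, 6↦0, 7↦8, 8↦1, 9↦1, 10↦8]  zeros at y ∈ {0, 6}
  x = 10: [0↦10, 1↦8, 2↦2, 3↦3, 4↦0, 5↦4, 6↦4, 7↦0, 8↦3, 9↦2, 10↦8]  zeros at y ∈ {4, 7}
Collecting zeros: affine points = {(0, 0), (0, 5), (3, 4), (3, 5), (6, 6), (6, 7), (9, 0), (9, 6), (10, 4), (10, 7)}.
Total count |C(F_11)_aff| = 10.


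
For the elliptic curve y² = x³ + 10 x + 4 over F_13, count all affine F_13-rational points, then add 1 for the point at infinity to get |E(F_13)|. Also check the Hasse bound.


Affine points = {(0, 2), (0, 11), (3, 3), (3, 10), (4, 2), (4, 11), (5, 6), (5, 7), (7, 1), (7, 12), (9, 2), (9, 11), (10, 5), (10, 8)}; affine count = 14; |E(F_13)| = 15.

Discriminant check: Δ ∝ 4a³ + 27b² = 4·10³ + 27·4² = 4·1000 + 27·16 ≡ 12 (mod 13). Nonzero ⇒ E is nonsingular.
For each x ∈ F_13, compute rhs = x³ + 10·x + 4 mod 13, then count y ∈ F_13 with y² ≡ rhs.
  x = 0: rhs = 4, matching y values: 2, 11 (2 points).
  x = 1: rhs = 2, matching y values: none (0 points).
  x = 2: rhs = 6, matching y values: none (0 points).
  x = 3: rhs = 9, matching y values: 3, 10 (2 points).
  x = 4: rhs = 4, matching y values: 2, 11 (2 points).
  x = 5: rhs = 10, matching y values: 6, 7 (2 points).
  x = 6: rhs = 7, matching y values: none (0 points).
  x = 7: rhs = 1, matching y values: 1, 12 (2 points).
  x = 8: rhs = 11, matching y values: none (0 points).
  x = 9: rhs = 4, matching y values: 2, 11 (2 points).
  x = 10: rhs = 12, matching y values: 5, 8 (2 points).
  x = 11: rhs = 2, matching y values: none (0 points).
  x = 12: rhs = 6, matching y values: none (0 points).
Total affine count: 14.
Full point count |E(F_13)| = 14 + 1 = 15.
Hasse bound: |15 − (13+1)| = |1| = 1 ≤ 2√13 ≈ 7.2111 ✓.


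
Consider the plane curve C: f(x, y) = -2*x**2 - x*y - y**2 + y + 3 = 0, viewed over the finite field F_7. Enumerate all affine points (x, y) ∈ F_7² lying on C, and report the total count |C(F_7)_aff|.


Affine F_7-points: {(1, 1), (1, 6), (2, 1), (2, 5), (3, 6), (6, 4), (6, 5)}; count = 7.

For each of the 49 pairs (x, y) ∈ F_7², evaluate f(x, y) mod 7. Record the zeros.
  x = 0: [0↦3, 1↦3, 2↦1, 3↦4, 4↦5, 5↦4, 6↦1]  zeros at y ∈ ∅
  x = 1: [0↦1, 1↦0, 2↦4, 3↦6, 4↦6, 5↦4, 6↦0]  zeros at y ∈ {1, 6}
  x = 2: [0↦2, 1↦0, 2↦3, 3↦4, 4↦3, 5↦0, 6↦2]  zeros at y ∈ {1, 5}
  x = 3: [0↦6, 1↦3, 2↦5, 3↦5, 4↦3, 5↦6, 6↦0]  zeros at y ∈ {6}
  x = 4: [0↦6, 1↦2, 2↦3, 3↦2, 4↦6, 5↦1, 6↦1]  zeros at y ∈ ∅
  x = 5: [0↦2, 1↦4, 2↦4, 3↦2, 4↦5, 5↦6, 6↦5]  zeros at y ∈ ∅
  x = 6: [0↦1, 1↦2, 2↦1, 3↦5, 4↦0, 5↦0, 6↦5]  zeros at y ∈ {4, 5}
Collecting zeros: affine points = {(1, 1), (1, 6), (2, 1), (2, 5), (3, 6), (6, 4), (6, 5)}.
Total count |C(F_7)_aff| = 7.


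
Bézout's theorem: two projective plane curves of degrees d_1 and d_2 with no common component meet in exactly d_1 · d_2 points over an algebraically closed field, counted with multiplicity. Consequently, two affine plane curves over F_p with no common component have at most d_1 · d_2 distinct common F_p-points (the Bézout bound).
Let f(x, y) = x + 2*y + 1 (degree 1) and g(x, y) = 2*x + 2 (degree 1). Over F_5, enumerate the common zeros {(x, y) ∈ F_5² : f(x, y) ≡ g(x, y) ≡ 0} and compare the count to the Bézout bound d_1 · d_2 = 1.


Common zeros: {(4, 0)}; count = 1; Bézout bound = 1.

deg(f) = 1, deg(g) = 1, so Bézout bound = 1.
Scan x ∈ F_5. For each x, list the y ∈ F_5 with f(x, y) ≡ 0 and those with g(x, y) ≡ 0 (mod 5); the common zeros in that column are the intersection.
  x = 0: f ≡ 0 at y ∈ {2}; g ≡ 0 at y ∈ ∅; common: ∅.
  x = 1: f ≡ 0 at y ∈ {4}; g ≡ 0 at y ∈ ∅; common: ∅.
  x = 2: f ≡ 0 at y ∈ {1}; g ≡ 0 at y ∈ ∅; common: ∅.
  x = 3: f ≡ 0 at y ∈ {3}; g ≡ 0 at y ∈ ∅; common: ∅.
  x = 4: f ≡ 0 at y ∈ {0}; g ≡ 0 at y ∈ {0, 1, 2, 3, 4}; common: {0}.
Collecting: common zeros = {(4, 0)}, so the count is 1.
Comparison with the Bézout bound: 1 ≤ 1 = deg(f)·deg(g), as expected for curves with no common component (the bound is attained).


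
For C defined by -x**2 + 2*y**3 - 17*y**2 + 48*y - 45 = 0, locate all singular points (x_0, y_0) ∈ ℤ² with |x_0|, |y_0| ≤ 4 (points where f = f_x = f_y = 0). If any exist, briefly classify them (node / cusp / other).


Singular points: {(0, 3)}; classification: node.

Compute partial derivatives:
  f_x = -2*x.
  f_y = 6*y**2 - 34*y + 48.
Scan x_0 ∈ {−4, ..., 4}. For each x_0, f_y(x_0, y) is a polynomial in y; find its integer roots y ∈ {−4, ..., 4}, then test f_x and f at those candidates.
  x = -4: f_y(-4, y) = 6*y**2 - 34*y + 48; vanishes at y ∈ {3}. (-4, 3): f_x = 8 ≠ 0.
  x = -3: f_y(-3, y) = 6*y**2 - 34*y + 48; vanishes at y ∈ {3}. (-3, 3): f_x = 6 ≠ 0.
  x = -2: f_y(-2, y) = 6*y**2 - 34*y + 48; vanishes at y ∈ {3}. (-2, 3): f_x = 4 ≠ 0.
  x = -1: f_y(-1, y) = 6*y**2 - 34*y + 48; vanishes at y ∈ {3}. (-1, 3): f_x = 2 ≠ 0.
  x = 0: f_y(0, y) = 6*y**2 - 34*y + 48; vanishes at y ∈ {3}. (0, 3): f_x = 0, f = 0 — SINGULAR.
  x = 1: f_y(1, y) = 6*y**2 - 34*y + 48; vanishes at y ∈ {3}. (1, 3): f_x = -2 ≠ 0.
  x = 2: f_y(2, y) = 6*y**2 - 34*y + 48; vanishes at y ∈ {3}. (2, 3): f_x = -4 ≠ 0.
  x = 3: f_y(3, y) = 6*y**2 - 34*y + 48; vanishes at y ∈ {3}. (3, 3): f_x = -6 ≠ 0.
  x = 4: f_y(4, y) = 6*y**2 - 34*y + 48; vanishes at y ∈ {3}. (4, 3): f_x = -8 ≠ 0.
Only singular point on the grid: (0, 3).
Classify: substitute x = 0 + u, y = 3 + v and expand: f = -u**2 + 2*v**3 + v**2.
No constant or linear terms (consistent with a singular point). Quadratic part: -u**2 + v**2. Cubic part: 2*v**3.
The quadratic part v**2 - u**2 = (v − u)(v + u) splits into two distinct linear factors, so there are two distinct tangent lines y − 3 = ±(x − 0) — this is a node (ordinary double point).
Classification: node.


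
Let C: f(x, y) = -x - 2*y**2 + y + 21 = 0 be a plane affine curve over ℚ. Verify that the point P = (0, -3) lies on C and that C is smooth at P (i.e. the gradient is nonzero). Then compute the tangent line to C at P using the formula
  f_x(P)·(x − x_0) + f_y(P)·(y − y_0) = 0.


Tangent line at P: -x + 13*y + 39 = 0.

Step 1: f(0, -3) = 0, so P lies on C.
Step 2: partial derivatives
  f_x(x, y) = -1, f_y(x, y) = 1 - 4*y.
  f_x(P) = -1, f_y(P) = 13 (gradient nonzero, so P is smooth).
Step 3: tangent line at P: -1·(x − 0) + 13·(y − -3) = 0.
Expanding: -x + 13*y + 39 = 0.


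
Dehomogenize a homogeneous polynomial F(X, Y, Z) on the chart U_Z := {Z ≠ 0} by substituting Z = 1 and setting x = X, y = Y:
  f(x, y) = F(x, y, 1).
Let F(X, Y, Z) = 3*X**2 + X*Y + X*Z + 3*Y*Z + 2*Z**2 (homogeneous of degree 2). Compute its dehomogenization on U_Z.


f(x, y) = 3*x**2 + x*y + x + 3*y + 2

On U_Z we set Z = 1. Each monomial c·X^i·Y^j·Z^k in F becomes c·x^i·y^j·1^k = c·x^i·y^j.
Substituting Z = 1: F(X, Y, 1) = 3*x**2 + x*y + x + 3*y + 2.
Note: deg(f) ≤ deg(F) = 2; strict inequality happens when F is divisible by Z (lost terms).


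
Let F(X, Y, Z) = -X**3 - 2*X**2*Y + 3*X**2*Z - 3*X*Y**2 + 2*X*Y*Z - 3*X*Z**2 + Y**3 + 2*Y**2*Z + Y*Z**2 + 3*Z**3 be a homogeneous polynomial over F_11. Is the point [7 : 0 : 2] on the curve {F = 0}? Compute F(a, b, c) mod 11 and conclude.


F(7,0,2) ≡ 1 (mod 11); P is NOT on the curve.

Evaluate F(7, 0, 2) term-by-term (mod 11).
  -X**3 ↦ -1·343·1·1 = -343
  -2*X**2*Y ↦ -2·49·0·1 = 0
  3*X**2*Z ↦ 3·49·1·2 = 294
  -3*X*Y**2 ↦ -3·7·0·1 = 0
  2*X*Y*Z ↦ 2·7·0·2 = 0
  -3*X*Z**2 ↦ -3·7·1·4 = -84
  Y**3 ↦ 1·1·0·1 = 0
  2*Y**2*Z ↦ 2·1·0·2 = 0
  Y*Z**2 ↦ 1·1·0·4 = 0
  3*Z**3 ↦ 3·1·1·8 = 24
Sum: F(7, 0, 2) = (-343) + (0) + (294) + (0) + (0) + (-84) + (0) + (0) + (0) + (24) = -109.
Reducing mod 11: -109 ≡ 1 (mod 11).
Since F(a, b, c) ≡ 1 ≠ 0 (mod 11), P does NOT lie on the curve.


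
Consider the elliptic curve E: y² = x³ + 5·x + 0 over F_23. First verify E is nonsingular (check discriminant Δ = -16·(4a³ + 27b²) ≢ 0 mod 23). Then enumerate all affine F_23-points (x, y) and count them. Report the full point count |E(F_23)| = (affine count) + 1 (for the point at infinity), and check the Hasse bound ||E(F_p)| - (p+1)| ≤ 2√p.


Affine points = {(0, 0), (1, 11), (1, 12), (2, 8), (2, 15), (5, 9), (5, 14), (6, 4), (6, 19), (8, 0), (11, 11), (11, 12), (13, 10), (13, 13), (14, 10), (14, 13), (15, 0), (16, 6), (16, 17), (19, 10), (19, 13), (20, 2), (20, 21)}; affine count = 23; |E(F_23)| = 24.

Discriminant check: Δ ∝ 4a³ + 27b² = 4·5³ + 27·0² = 4·125 + 27·0 ≡ 17 (mod 23). Nonzero ⇒ E is nonsingular.
For each x ∈ F_23, compute rhs = x³ + 5·x + 0 mod 23, then count y ∈ F_23 with y² ≡ rhs.
  x = 0: rhs = 0, matching y values: 0 (1 points).
  x = 1: rhs = 6, matching y values: 11, 12 (2 points).
  x = 2: rhs = 18, matching y values: 8, 15 (2 points).
  x = 3: rhs = 19, matching y values: none (0 points).
  x = 4: rhs = 15, matching y values: none (0 points).
  x = 5: rhs = 12, matching y values: 9, 14 (2 points).
  x = 6: rhs = 16, matching y values: 4, 19 (2 points).
  x = 7: rhs = 10, matching y values: none (0 points).
  x = 8: rhs = 0, matching y values: 0 (1 points).
  x = 9: rhs = 15, matching y values: none (0 points).
  x = 10: rhs = 15, matching y values: none (0 points).
  x = 11: rhs = 6, matching y values: 11, 12 (2 points).
  x = 12: rhs = 17, matching y values: none (0 points).
  x = 13: rhs = 8, matching y values: 10, 13 (2 points).
  x = 14: rhs = 8, matching y values: 10, 13 (2 points).
  x = 15: rhs = 0, matching y values: 0 (1 points).
  x = 16: rhs = 13, matching y values: 6, 17 (2 points).
  x = 17: rhs = 7, matching y values: none (0 points).
  x = 18: rhs = 11, matching y values: none (0 points).
  x = 19: rhs = 8, matching y values: 10, 13 (2 points).
  x = 20: rhs = 4, matching y values: 2, 21 (2 points).
  x = 21: rhs = 5, matching y values: none (0 points).
  x = 22: rhs = 17, matching y values: none (0 points).
Total affine count: 23.
Full point count |E(F_23)| = 23 + 1 = 24.
Hasse bound: |24 − (23+1)| = |0| = 0 ≤ 2√23 ≈ 9.5917 ✓.


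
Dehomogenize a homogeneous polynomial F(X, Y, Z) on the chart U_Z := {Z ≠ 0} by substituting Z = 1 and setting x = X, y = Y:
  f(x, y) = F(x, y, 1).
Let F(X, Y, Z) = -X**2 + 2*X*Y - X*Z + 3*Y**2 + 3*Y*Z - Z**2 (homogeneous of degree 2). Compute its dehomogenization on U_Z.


f(x, y) = -x**2 + 2*x*y - x + 3*y**2 + 3*y - 1

On U_Z we set Z = 1. Each monomial c·X^i·Y^j·Z^k in F becomes c·x^i·y^j·1^k = c·x^i·y^j.
Substituting Z = 1: F(X, Y, 1) = -x**2 + 2*x*y - x + 3*y**2 + 3*y - 1.
Note: deg(f) ≤ deg(F) = 2; strict inequality happens when F is divisible by Z (lost terms).


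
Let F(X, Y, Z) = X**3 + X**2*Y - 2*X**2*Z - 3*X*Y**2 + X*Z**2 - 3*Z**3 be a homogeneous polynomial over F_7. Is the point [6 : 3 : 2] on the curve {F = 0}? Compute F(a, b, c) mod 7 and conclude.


F(6,3,2) ≡ 4 (mod 7); P is NOT on the curve.

Evaluate F(6, 3, 2) term-by-term (mod 7).
  X**3 ↦ 1·216·1·1 = 216
  X**2*Y ↦ 1·36·3·1 = 108
  -2*X**2*Z ↦ -2·36·1·2 = -144
  -3*X*Y**2 ↦ -3·6·9·1 = -162
  X*Z**2 ↦ 1·6·1·4 = 24
  -3*Z**3 ↦ -3·1·1·8 = -24
Sum: F(6, 3, 2) = (216) + (108) + (-144) + (-162) + (24) + (-24) = 18.
Reducing mod 7: 18 ≡ 4 (mod 7).
Since F(a, b, c) ≡ 4 ≠ 0 (mod 7), P does NOT lie on the curve.


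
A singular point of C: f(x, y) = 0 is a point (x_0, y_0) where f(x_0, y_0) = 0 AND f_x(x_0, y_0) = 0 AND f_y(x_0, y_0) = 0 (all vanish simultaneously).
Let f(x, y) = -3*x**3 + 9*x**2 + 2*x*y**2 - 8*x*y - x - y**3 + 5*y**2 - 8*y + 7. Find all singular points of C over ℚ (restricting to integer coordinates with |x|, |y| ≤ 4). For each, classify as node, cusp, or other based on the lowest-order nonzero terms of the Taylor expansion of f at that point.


Singular points: {(1, 2)}; classification: cusp.

Compute partial derivatives:
  f_x = -9*x**2 + 18*x + 2*y**2 - 8*y - 1.
  f_y = 4*x*y - 8*x - 3*y**2 + 10*y - 8.
Scan x_0 ∈ {−4, ..., 4}. For each x_0, f_y(x_0, y) is a polynomial in y; find its integer roots y ∈ {−4, ..., 4}, then test f_x and f at those candidates.
  x = -4: f_y(-4, y) = -3*y**2 - 6*y + 24; vanishes at y ∈ {-4, 2}. (-4, -4): f_x = -153 ≠ 0; (-4, 2): f_x = -225 ≠ 0.
  x = -3: f_y(-3, y) = -3*y**2 - 2*y + 16; vanishes at y ∈ {2}. (-3, 2): f_x = -144 ≠ 0.
  x = -2: f_y(-2, y) = -3*y**2 + 2*y + 8; vanishes at y ∈ {2}. (-2, 2): f_x = -81 ≠ 0.
  x = -1: f_y(-1, y) = -3*y**2 + 6*y; vanishes at y ∈ {0, 2}. (-1, 0): f_x = -28 ≠ 0; (-1, 2): f_x = -36 ≠ 0.
  x = 0: f_y(0, y) = -3*y**2 + 10*y - 8; vanishes at y ∈ {2}. (0, 2): f_x = -9 ≠ 0.
  x = 1: f_y(1, y) = -3*y**2 + 14*y - 16; vanishes at y ∈ {2}. (1, 2): f_x = 0, f = 0 — SINGULAR.
  x = 2: f_y(2, y) = -3*y**2 + 18*y - 24; vanishes at y ∈ {2, 4}. (2, 2): f_x = -9 ≠ 0; (2, 4): f_x = -1 ≠ 0.
  x = 3: f_y(3, y) = -3*y**2 + 22*y - 32; vanishes at y ∈ {2}. (3, 2): f_x = -36 ≠ 0.
  x = 4: f_y(4, y) = -3*y**2 + 26*y - 40; vanishes at y ∈ {2}. (4, 2): f_x = -81 ≠ 0.
Only singular point on the grid: (1, 2).
Classify: substitute x = 1 + u, y = 2 + v and expand: f = -3*u**3 + 2*u*v**2 - v**3 + v**2.
No constant or linear terms (consistent with a singular point). Quadratic part: v**2. Cubic part: -3*u**3 + 2*u*v**2 - v**3.
The quadratic part v**2 is a perfect square, so there is a single (double) tangent line v = 0, i.e. y = 2. Restricting the cubic part to that line (v = 0) leaves -3*u**3 ≠ 0, so f is not divisible by v and the branch is v² ≈ 3*u**3 to lowest order — this is a cusp.
Classification: cusp.


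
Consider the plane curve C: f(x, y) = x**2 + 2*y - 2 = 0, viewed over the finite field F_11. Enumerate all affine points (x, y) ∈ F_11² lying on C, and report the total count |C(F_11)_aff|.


Affine F_11-points: {(0, 1), (1, 6), (2, 10), (3, 2), (4, 4), (5, 5), (6, 5), (7, 4), (8, 2), (9, 10), (10, 6)}; count = 11.

For each of the 121 pairs (x, y) ∈ F_11², evaluate f(x, y) mod 11. Record the zeros.
  x = 0: [0↦9, 1↦0, 2↦2, 3↦4, 4↦6, 5↦8, 6↦10, 7↦1, 8↦3, 9↦5, 10↦7]  zeros at y ∈ {1}
  x = 1: [0↦10, 1↦1, 2↦3, 3↦5, 4↦7, 5↦9, 6↦0, 7↦2, 8↦4, 9↦6, 10↦8]  zeros at y ∈ {6}
  x = 2: [0↦2, 1↦4, 2↦6, 3↦8, 4↦10, 5↦1, 6↦3, 7↦5, 8↦7, 9↦9, 10↦0]  zeros at y ∈ {10}
  x = 3: [0↦7, 1↦9, 2↦0, 3↦2, 4↦4, 5↦6, 6↦8, 7↦10, 8↦1, 9↦3, 10↦5]  zeros at y ∈ {2}
  x = 4: [0↦3, 1↦5, 2↦7, 3↦9, 4↦0, 5↦2, 6↦4, 7↦6, 8↦8, 9↦10, 10↦1]  zeros at y ∈ {4}
  x = 5: [0↦1, 1↦3, 2↦5, 3↦7, 4↦9, 5↦0, 6↦2, 7↦4, 8↦6, 9↦8, 10↦10]  zeros at y ∈ {5}
  x = 6: [0↦1, 1↦3, 2↦5, 3↦7, 4↦9, 5↦0, 6↦2, 7↦4, 8↦6, 9↦8, 10↦10]  zeros at y ∈ {5}
  x = 7: [0↦3, 1↦5, 2↦7, 3↦9, 4↦0, 5↦2, 6↦4, 7↦6, 8↦8, 9↦10, 10↦1]  zeros at y ∈ {4}
  x = 8: [0↦7, 1↦9, 2↦0, 3↦2, 4↦4, 5↦6, 6↦8, 7↦10, 8↦1, 9↦3, 10↦5]  zeros at y ∈ {2}
  x = 9: [0↦2, 1↦4, 2↦6, 3↦8, 4↦10, 5↦1, 6↦3, 7↦5, 8↦7, 9↦9, 10↦0]  zeros at y ∈ {10}
  x = 10: [0↦10, 1↦1, 2↦3, 3↦5, 4↦7, 5↦9, 6↦0, 7↦2, 8↦4, 9↦6, 10↦8]  zeros at y ∈ {6}
Collecting zeros: affine points = {(0, 1), (1, 6), (2, 10), (3, 2), (4, 4), (5, 5), (6, 5), (7, 4), (8, 2), (9, 10), (10, 6)}.
Total count |C(F_11)_aff| = 11.


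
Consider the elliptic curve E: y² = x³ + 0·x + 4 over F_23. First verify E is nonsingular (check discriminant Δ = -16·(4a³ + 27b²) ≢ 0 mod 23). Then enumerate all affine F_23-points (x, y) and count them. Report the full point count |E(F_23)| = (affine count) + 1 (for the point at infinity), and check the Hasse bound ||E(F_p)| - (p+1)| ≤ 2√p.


Affine points = {(0, 2), (0, 21), (2, 9), (2, 14), (3, 10), (3, 13), (6, 6), (6, 17), (7, 5), (7, 18), (11, 1), (11, 22), (13, 4), (13, 19), (16, 11), (16, 12), (17, 8), (17, 15), (19, 3), (19, 20), (20, 0), (22, 7), (22, 16)}; affine count = 23; |E(F_23)| = 24.

Discriminant check: Δ ∝ 4a³ + 27b² = 4·0³ + 27·4² = 4·0 + 27·16 ≡ 18 (mod 23). Nonzero ⇒ E is nonsingular.
For each x ∈ F_23, compute rhs = x³ + 0·x + 4 mod 23, then count y ∈ F_23 with y² ≡ rhs.
  x = 0: rhs = 4, matching y values: 2, 21 (2 points).
  x = 1: rhs = 5, matching y values: none (0 points).
  x = 2: rhs = 12, matching y values: 9, 14 (2 points).
  x = 3: rhs = 8, matching y values: 10, 13 (2 points).
  x = 4: rhs = 22, matching y values: none (0 points).
  x = 5: rhs = 14, matching y values: none (0 points).
  x = 6: rhs = 13, matching y values: 6, 17 (2 points).
  x = 7: rhs = 2, matching y values: 5, 18 (2 points).
  x = 8: rhs = 10, matching y values: none (0 points).
  x = 9: rhs = 20, matching y values: none (0 points).
  x = 10: rhs = 15, matching y values: none (0 points).
  x = 11: rhs = 1, matching y values: 1, 22 (2 points).
  x = 12: rhs = 7, matching y values: none (0 points).
  x = 13: rhs = 16, matching y values: 4, 19 (2 points).
  x = 14: rhs = 11, matching y values: none (0 points).
  x = 15: rhs = 21, matching y values: none (0 points).
  x = 16: rhs = 6, matching y values: 11, 12 (2 points).
  x = 17: rhs = 18, matching y values: 8, 15 (2 points).
  x = 18: rhs = 17, matching y values: none (0 points).
  x = 19: rhs = 9, matching y values: 3, 20 (2 points).
  x = 20: rhs = 0, matching y values: 0 (1 points).
  x = 21: rhs = 19, matching y values: none (0 points).
  x = 22: rhs = 3, matching y values: 7, 16 (2 points).
Total affine count: 23.
Full point count |E(F_23)| = 23 + 1 = 24.
Hasse bound: |24 − (23+1)| = |0| = 0 ≤ 2√23 ≈ 9.5917 ✓.


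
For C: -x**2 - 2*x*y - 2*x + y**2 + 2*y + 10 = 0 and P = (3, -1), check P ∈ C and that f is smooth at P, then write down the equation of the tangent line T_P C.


Tangent line at P: -6*x - 6*y + 12 = 0.

Step 1: f(3, -1) = 0, so P lies on C.
Step 2: partial derivatives
  f_x(x, y) = -2*x - 2*y - 2, f_y(x, y) = -2*x + 2*y + 2.
  f_x(P) = -6, f_y(P) = -6 (gradient nonzero, so P is smooth).
Step 3: tangent line at P: -6·(x − 3) + -6·(y − -1) = 0.
Expanding: -6*x - 6*y + 12 = 0.


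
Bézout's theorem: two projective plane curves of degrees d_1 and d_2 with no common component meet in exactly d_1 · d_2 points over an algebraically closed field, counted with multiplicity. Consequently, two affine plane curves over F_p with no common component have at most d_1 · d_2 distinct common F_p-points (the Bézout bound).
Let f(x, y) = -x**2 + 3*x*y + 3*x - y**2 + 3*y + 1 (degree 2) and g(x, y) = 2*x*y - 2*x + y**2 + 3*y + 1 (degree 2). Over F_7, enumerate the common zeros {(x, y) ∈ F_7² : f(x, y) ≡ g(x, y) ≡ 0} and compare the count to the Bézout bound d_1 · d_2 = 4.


Common zeros: {(5, 6)}; count = 1; Bézout bound = 4.

deg(f) = 2, deg(g) = 2, so Bézout bound = 4.
Scan x ∈ F_7. For each x, list the y ∈ F_7 with f(x, y) ≡ 0 and those with g(x, y) ≡ 0 (mod 7); the common zeros in that column are the intersection.
  x = 0: f ≡ 0 at y ∈ ∅; g ≡ 0 at y ∈ ∅; common: ∅.
  x = 1: f ≡ 0 at y ∈ ∅; g ≡ 0 at y ∈ {4, 5}; common: ∅.
  x = 2: f ≡ 0 at y ∈ {3, 6}; g ≡ 0 at y ∈ ∅; common: ∅.
  x = 3: f ≡ 0 at y ∈ {2, 3}; g ≡ 0 at y ∈ ∅; common: ∅.
  x = 4: f ≡ 0 at y ∈ ∅; g ≡ 0 at y ∈ {0, 3}; common: ∅.
  x = 5: f ≡ 0 at y ∈ {5, 6}; g ≡ 0 at y ∈ {2, 6}; common: {6}.
  x = 6: f ≡ 0 at y ∈ {2, 5}; g ≡ 0 at y ∈ ∅; common: ∅.
Collecting: common zeros = {(5, 6)}, so the count is 1.
Comparison with the Bézout bound: 1 ≤ 4 = deg(f)·deg(g), as expected for curves with no common component (the affine F_7-count falls short of the bound because intersections may lie at infinity, over extension fields, or carry multiplicity).
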